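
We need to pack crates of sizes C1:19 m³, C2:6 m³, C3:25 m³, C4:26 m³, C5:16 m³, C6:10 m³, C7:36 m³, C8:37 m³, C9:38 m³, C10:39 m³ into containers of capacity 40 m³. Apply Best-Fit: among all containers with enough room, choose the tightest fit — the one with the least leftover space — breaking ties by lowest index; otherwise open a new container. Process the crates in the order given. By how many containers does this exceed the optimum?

1

Best-Fit: [19,6] [25] [26,10] [16] [36] [37] [38] [39] → 8 containers.
Total size 252 m³; any packing needs at least ⌈252/40⌉ = 7 containers.
An optimal packing achieves that bound: [39] [38] [37] [36] [26,10] [25,6] [19,16] → 7 containers.
Excess: 8 − 7 = 1.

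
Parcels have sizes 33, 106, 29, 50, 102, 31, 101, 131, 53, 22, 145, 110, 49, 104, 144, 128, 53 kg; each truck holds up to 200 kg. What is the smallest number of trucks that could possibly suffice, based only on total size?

Total size = 33 + 106 + 29 + 50 + 102 + 31 + 101 + 131 + 53 + 22 + 145 + 110 + 49 + 104 + 144 + 128 + 53 = 1391 kg.
⌈1391 / 200⌉ = 7.

7 trucks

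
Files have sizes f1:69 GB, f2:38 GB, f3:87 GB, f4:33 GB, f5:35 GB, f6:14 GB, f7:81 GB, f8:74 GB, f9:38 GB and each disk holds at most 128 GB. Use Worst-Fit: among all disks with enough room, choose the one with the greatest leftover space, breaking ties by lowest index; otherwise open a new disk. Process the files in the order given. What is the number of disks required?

4

f1 (69 GB) → disk 1 (remaining 59 GB)
f2 (38 GB) → disk 1 (remaining 21 GB)
f3 (87 GB) → disk 2 (remaining 41 GB)
f4 (33 GB) → disk 2 (remaining 8 GB)
f5 (35 GB) → disk 3 (remaining 93 GB)
f6 (14 GB) → disk 3 (remaining 79 GB)
f7 (81 GB) → disk 4 (remaining 47 GB)
f8 (74 GB) → disk 3 (remaining 5 GB)
f9 (38 GB) → disk 4 (remaining 9 GB)
Final disks: [69,38] [87,33] [35,14,74] [81,38].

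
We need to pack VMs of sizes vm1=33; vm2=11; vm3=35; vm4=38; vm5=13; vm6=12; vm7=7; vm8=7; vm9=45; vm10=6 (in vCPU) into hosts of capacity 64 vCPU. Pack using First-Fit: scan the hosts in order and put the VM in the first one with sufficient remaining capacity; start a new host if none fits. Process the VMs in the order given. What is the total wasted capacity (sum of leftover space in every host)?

49

host 1: place vm1 (33 vCPU), 31 vCPU left
host 1: place vm2 (11 vCPU), 20 vCPU left
host 2: place vm3 (35 vCPU), 29 vCPU left
host 3: place vm4 (38 vCPU), 26 vCPU left
host 1: place vm5 (13 vCPU), 7 vCPU left
host 2: place vm6 (12 vCPU), 17 vCPU left
host 1: place vm7 (7 vCPU), 0 vCPU left
host 2: place vm8 (7 vCPU), 10 vCPU left
host 4: place vm9 (45 vCPU), 19 vCPU left
host 2: place vm10 (6 vCPU), 4 vCPU left
4 hosts × 64 vCPU = 256 vCPU; used 207 vCPU; unused 49 vCPU.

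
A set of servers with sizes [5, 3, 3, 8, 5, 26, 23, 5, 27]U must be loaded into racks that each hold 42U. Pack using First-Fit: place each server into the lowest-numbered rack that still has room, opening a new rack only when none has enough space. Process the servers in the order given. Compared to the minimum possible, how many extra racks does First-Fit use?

First-Fit: [5,3,3,8,5,5] [26] [23] [27] → 4 racks.
Total size 105U; any packing needs at least ⌈105/42⌉ = 3 racks.
An optimal packing achieves that bound: [27,8,5] [26,5,5,3,3] [23] → 3 racks.
Excess: 4 − 3 = 1.

1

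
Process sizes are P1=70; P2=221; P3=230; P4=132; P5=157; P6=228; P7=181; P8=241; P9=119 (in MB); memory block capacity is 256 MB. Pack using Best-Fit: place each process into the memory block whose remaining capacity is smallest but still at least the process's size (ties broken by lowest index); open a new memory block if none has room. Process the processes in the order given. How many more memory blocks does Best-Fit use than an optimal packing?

Best-Fit: [70,132] [221] [230] [157] [228] [181] [241] [119] → 8 memory blocks.
Total size 1579 MB; any packing needs at least ⌈1579/256⌉ = 7 memory blocks.
An optimal packing achieves that bound: [241] [230] [228] [221] [181,70] [157] [132,119] → 7 memory blocks.
Excess: 8 − 7 = 1.

1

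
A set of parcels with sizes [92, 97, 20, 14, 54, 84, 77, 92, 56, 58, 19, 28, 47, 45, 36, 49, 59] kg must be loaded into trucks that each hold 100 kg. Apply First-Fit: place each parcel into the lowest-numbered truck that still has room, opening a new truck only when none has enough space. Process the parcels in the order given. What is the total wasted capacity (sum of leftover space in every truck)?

173

Put 92 kg in truck 1; 8 kg remain.
Put 97 kg in truck 2; 3 kg remain.
Put 20 kg in truck 3; 80 kg remain.
Put 14 kg in truck 3; 66 kg remain.
Put 54 kg in truck 3; 12 kg remain.
Put 84 kg in truck 4; 16 kg remain.
Put 77 kg in truck 5; 23 kg remain.
Put 92 kg in truck 6; 8 kg remain.
Put 56 kg in truck 7; 44 kg remain.
Put 58 kg in truck 8; 42 kg remain.
Put 19 kg in truck 5; 4 kg remain.
Put 28 kg in truck 7; 16 kg remain.
Put 47 kg in truck 9; 53 kg remain.
Put 45 kg in truck 9; 8 kg remain.
Put 36 kg in truck 8; 6 kg remain.
Put 49 kg in truck 10; 51 kg remain.
Put 59 kg in truck 11; 41 kg remain.
11 trucks × 100 kg = 1100 kg; used 927 kg; unused 173 kg.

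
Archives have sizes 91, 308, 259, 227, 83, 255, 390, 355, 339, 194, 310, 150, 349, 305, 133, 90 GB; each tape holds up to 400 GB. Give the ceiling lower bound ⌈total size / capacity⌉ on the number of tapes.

Total size = 91 + 308 + 259 + 227 + 83 + 255 + 390 + 355 + 339 + 194 + 310 + 150 + 349 + 305 + 133 + 90 = 3838 GB.
⌈3838 / 400⌉ = 10.

10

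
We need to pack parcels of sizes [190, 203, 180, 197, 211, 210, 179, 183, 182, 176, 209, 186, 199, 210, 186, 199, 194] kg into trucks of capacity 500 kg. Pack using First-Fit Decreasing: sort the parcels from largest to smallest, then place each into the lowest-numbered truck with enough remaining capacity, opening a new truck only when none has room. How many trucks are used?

Sorted descending: 211, 210, 210, 209, 203, 199, 199, 197, 194, 190, 186, 186, 183, 182, 180, 179, 176.
211 kg → truck 1 (remaining 289 kg)
210 kg → truck 1 (remaining 79 kg)
210 kg → truck 2 (remaining 290 kg)
209 kg → truck 2 (remaining 81 kg)
203 kg → truck 3 (remaining 297 kg)
199 kg → truck 3 (remaining 98 kg)
199 kg → truck 4 (remaining 301 kg)
197 kg → truck 4 (remaining 104 kg)
194 kg → truck 5 (remaining 306 kg)
190 kg → truck 5 (remaining 116 kg)
186 kg → truck 6 (remaining 314 kg)
186 kg → truck 6 (remaining 128 kg)
183 kg → truck 7 (remaining 317 kg)
182 kg → truck 7 (remaining 135 kg)
180 kg → truck 8 (remaining 320 kg)
179 kg → truck 8 (remaining 141 kg)
176 kg → truck 9 (remaining 324 kg)
Final trucks: [211,210] [210,209] [203,199] [199,197] [194,190] [186,186] [183,182] [180,179] [176].

9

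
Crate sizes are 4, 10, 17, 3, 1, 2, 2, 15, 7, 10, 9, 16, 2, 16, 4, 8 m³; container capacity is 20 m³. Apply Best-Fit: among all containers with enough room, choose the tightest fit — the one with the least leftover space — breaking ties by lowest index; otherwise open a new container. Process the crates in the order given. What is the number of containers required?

container 1: place 4 m³, 16 m³ left
container 1: place 10 m³, 6 m³ left
container 2: place 17 m³, 3 m³ left
container 2: place 3 m³, 0 m³ left
container 1: place 1 m³, 5 m³ left
container 1: place 2 m³, 3 m³ left
container 1: place 2 m³, 1 m³ left
container 3: place 15 m³, 5 m³ left
container 4: place 7 m³, 13 m³ left
container 4: place 10 m³, 3 m³ left
container 5: place 9 m³, 11 m³ left
container 6: place 16 m³, 4 m³ left
container 4: place 2 m³, 1 m³ left
container 7: place 16 m³, 4 m³ left
container 6: place 4 m³, 0 m³ left
container 5: place 8 m³, 3 m³ left
Final containers: [4,10,1,2,2] [17,3] [15] [7,10,2] [9,8] [16,4] [16].

7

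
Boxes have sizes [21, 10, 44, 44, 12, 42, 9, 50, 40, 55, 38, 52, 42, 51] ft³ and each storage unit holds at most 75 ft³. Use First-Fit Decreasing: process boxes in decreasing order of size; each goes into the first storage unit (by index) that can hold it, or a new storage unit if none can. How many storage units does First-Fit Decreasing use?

Sorted descending: 55, 52, 51, 50, 44, 44, 42, 42, 40, 38, 21, 12, 10, 9.
55 ft³ → storage unit 1 (remaining 20 ft³)
52 ft³ → storage unit 2 (remaining 23 ft³)
51 ft³ → storage unit 3 (remaining 24 ft³)
50 ft³ → storage unit 4 (remaining 25 ft³)
44 ft³ → storage unit 5 (remaining 31 ft³)
44 ft³ → storage unit 6 (remaining 31 ft³)
42 ft³ → storage unit 7 (remaining 33 ft³)
42 ft³ → storage unit 8 (remaining 33 ft³)
40 ft³ → storage unit 9 (remaining 35 ft³)
38 ft³ → storage unit 10 (remaining 37 ft³)
21 ft³ → storage unit 2 (remaining 2 ft³)
12 ft³ → storage unit 1 (remaining 8 ft³)
10 ft³ → storage unit 3 (remaining 14 ft³)
9 ft³ → storage unit 3 (remaining 5 ft³)

10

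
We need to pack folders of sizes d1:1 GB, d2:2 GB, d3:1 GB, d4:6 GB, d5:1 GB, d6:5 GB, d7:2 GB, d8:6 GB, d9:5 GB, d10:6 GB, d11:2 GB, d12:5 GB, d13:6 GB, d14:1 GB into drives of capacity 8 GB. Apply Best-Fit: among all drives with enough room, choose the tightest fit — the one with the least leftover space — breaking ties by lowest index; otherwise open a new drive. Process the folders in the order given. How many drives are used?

8

drive 1: place d1 (1 GB), 7 GB left
drive 1: place d2 (2 GB), 5 GB left
drive 1: place d3 (1 GB), 4 GB left
drive 2: place d4 (6 GB), 2 GB left
drive 2: place d5 (1 GB), 1 GB left
drive 3: place d6 (5 GB), 3 GB left
drive 3: place d7 (2 GB), 1 GB left
drive 4: place d8 (6 GB), 2 GB left
drive 5: place d9 (5 GB), 3 GB left
drive 6: place d10 (6 GB), 2 GB left
drive 4: place d11 (2 GB), 0 GB left
drive 7: place d12 (5 GB), 3 GB left
drive 8: place d13 (6 GB), 2 GB left
drive 2: place d14 (1 GB), 0 GB left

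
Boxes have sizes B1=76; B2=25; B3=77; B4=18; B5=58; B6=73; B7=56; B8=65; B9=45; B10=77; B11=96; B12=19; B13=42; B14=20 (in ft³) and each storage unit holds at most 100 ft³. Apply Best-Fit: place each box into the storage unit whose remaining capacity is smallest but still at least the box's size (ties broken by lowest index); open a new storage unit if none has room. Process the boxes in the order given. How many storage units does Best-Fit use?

9 storage units

B1 (76 ft³) → storage unit 1 (remaining 24 ft³)
B2 (25 ft³) → storage unit 2 (remaining 75 ft³)
B3 (77 ft³) → storage unit 3 (remaining 23 ft³)
B4 (18 ft³) → storage unit 3 (remaining 5 ft³)
B5 (58 ft³) → storage unit 2 (remaining 17 ft³)
B6 (73 ft³) → storage unit 4 (remaining 27 ft³)
B7 (56 ft³) → storage unit 5 (remaining 44 ft³)
B8 (65 ft³) → storage unit 6 (remaining 35 ft³)
B9 (45 ft³) → storage unit 7 (remaining 55 ft³)
B10 (77 ft³) → storage unit 8 (remaining 23 ft³)
B11 (96 ft³) → storage unit 9 (remaining 4 ft³)
B12 (19 ft³) → storage unit 8 (remaining 4 ft³)
B13 (42 ft³) → storage unit 5 (remaining 2 ft³)
B14 (20 ft³) → storage unit 1 (remaining 4 ft³)
Final storage units: [76,20] [25,58] [77,18] [73] [56,42] [65] [45] [77,19] [96].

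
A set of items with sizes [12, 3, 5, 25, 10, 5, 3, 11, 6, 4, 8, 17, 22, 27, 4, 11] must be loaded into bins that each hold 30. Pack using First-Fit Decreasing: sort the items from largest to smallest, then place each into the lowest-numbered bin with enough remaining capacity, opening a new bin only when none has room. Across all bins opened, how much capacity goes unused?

Sorted descending: 27, 25, 22, 17, 12, 11, 11, 10, 8, 6, 5, 5, 4, 4, 3, 3.
27 → bin 1 (remaining 3)
25 → bin 2 (remaining 5)
22 → bin 3 (remaining 8)
17 → bin 4 (remaining 13)
12 → bin 4 (remaining 1)
11 → bin 5 (remaining 19)
11 → bin 5 (remaining 8)
10 → bin 6 (remaining 20)
8 → bin 3 (remaining 0)
6 → bin 5 (remaining 2)
5 → bin 2 (remaining 0)
5 → bin 6 (remaining 15)
4 → bin 6 (remaining 11)
4 → bin 6 (remaining 7)
3 → bin 1 (remaining 0)
3 → bin 6 (remaining 4)
6 bins × 30 = 180; used 173; unused 7.

7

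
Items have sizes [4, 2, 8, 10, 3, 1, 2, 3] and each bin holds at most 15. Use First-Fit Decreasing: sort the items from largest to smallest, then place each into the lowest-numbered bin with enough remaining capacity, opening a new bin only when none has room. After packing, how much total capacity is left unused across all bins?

12

Sorted descending: 10, 8, 4, 3, 3, 2, 2, 1.
bin 1: place 10, 5 left
bin 2: place 8, 7 left
bin 1: place 4, 1 left
bin 2: place 3, 4 left
bin 2: place 3, 1 left
bin 3: place 2, 13 left
bin 3: place 2, 11 left
bin 1: place 1, 0 left
3 bins × 15 = 45; used 33; unused 12.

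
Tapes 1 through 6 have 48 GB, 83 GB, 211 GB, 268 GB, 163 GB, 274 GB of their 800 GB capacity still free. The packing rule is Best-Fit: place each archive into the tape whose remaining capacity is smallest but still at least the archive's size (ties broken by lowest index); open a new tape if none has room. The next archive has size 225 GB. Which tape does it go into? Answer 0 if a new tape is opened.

4

Tapes with room: tape 4 (268 GB), tape 6 (274 GB).
Tightest fit is tape 4 with 268 GB free.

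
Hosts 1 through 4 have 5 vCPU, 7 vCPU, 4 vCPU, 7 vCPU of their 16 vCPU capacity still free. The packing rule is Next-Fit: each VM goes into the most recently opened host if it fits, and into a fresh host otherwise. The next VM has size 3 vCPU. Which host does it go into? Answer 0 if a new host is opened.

Next-Fit only looks at host 4, which has 7 vCPU free.
3 vCPU fits there.

4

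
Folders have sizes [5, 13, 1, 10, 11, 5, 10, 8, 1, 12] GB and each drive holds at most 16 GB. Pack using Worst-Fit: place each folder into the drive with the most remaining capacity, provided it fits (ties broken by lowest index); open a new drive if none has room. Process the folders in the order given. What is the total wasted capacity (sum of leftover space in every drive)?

Put 5 GB in drive 1; 11 GB remain.
Put 13 GB in drive 2; 3 GB remain.
Put 1 GB in drive 1; 10 GB remain.
Put 10 GB in drive 1; 0 GB remain.
Put 11 GB in drive 3; 5 GB remain.
Put 5 GB in drive 3; 0 GB remain.
Put 10 GB in drive 4; 6 GB remain.
Put 8 GB in drive 5; 8 GB remain.
Put 1 GB in drive 5; 7 GB remain.
Put 12 GB in drive 6; 4 GB remain.
6 drives × 16 GB = 96 GB; used 76 GB; unused 20 GB.

20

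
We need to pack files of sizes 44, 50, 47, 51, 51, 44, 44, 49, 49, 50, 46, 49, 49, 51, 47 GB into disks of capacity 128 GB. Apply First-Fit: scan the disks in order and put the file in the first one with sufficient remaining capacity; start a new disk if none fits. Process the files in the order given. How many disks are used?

8

disk 1: place 44 GB, 84 GB left
disk 1: place 50 GB, 34 GB left
disk 2: place 47 GB, 81 GB left
disk 2: place 51 GB, 30 GB left
disk 3: place 51 GB, 77 GB left
disk 3: place 44 GB, 33 GB left
disk 4: place 44 GB, 84 GB left
disk 4: place 49 GB, 35 GB left
disk 5: place 49 GB, 79 GB left
disk 5: place 50 GB, 29 GB left
disk 6: place 46 GB, 82 GB left
disk 6: place 49 GB, 33 GB left
disk 7: place 49 GB, 79 GB left
disk 7: place 51 GB, 28 GB left
disk 8: place 47 GB, 81 GB left
Final disks: [44,50] [47,51] [51,44] [44,49] [49,50] [46,49] [49,51] [47].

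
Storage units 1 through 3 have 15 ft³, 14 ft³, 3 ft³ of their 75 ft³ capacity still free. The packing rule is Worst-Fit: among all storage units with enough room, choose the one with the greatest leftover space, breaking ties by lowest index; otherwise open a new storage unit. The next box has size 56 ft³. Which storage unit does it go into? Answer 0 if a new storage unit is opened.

No storage unit has ≥ 56 ft³ free, so a new storage unit is opened.

0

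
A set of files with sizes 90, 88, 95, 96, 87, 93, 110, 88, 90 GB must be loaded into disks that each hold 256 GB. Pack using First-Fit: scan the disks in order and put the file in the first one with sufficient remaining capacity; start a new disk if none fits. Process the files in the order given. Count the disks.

5 disks

90 GB → disk 1 (remaining 166 GB)
88 GB → disk 1 (remaining 78 GB)
95 GB → disk 2 (remaining 161 GB)
96 GB → disk 2 (remaining 65 GB)
87 GB → disk 3 (remaining 169 GB)
93 GB → disk 3 (remaining 76 GB)
110 GB → disk 4 (remaining 146 GB)
88 GB → disk 4 (remaining 58 GB)
90 GB → disk 5 (remaining 166 GB)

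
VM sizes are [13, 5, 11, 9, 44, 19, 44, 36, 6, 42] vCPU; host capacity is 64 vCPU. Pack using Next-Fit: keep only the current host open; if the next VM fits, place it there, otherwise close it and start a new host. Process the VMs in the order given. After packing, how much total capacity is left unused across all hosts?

91

host 1: place 13 vCPU, 51 vCPU left
host 1: place 5 vCPU, 46 vCPU left
host 1: place 11 vCPU, 35 vCPU left
host 1: place 9 vCPU, 26 vCPU left
host 2: place 44 vCPU, 20 vCPU left
host 2: place 19 vCPU, 1 vCPU left
host 3: place 44 vCPU, 20 vCPU left
host 4: place 36 vCPU, 28 vCPU left
host 4: place 6 vCPU, 22 vCPU left
host 5: place 42 vCPU, 22 vCPU left
5 hosts × 64 vCPU = 320 vCPU; used 229 vCPU; unused 91 vCPU.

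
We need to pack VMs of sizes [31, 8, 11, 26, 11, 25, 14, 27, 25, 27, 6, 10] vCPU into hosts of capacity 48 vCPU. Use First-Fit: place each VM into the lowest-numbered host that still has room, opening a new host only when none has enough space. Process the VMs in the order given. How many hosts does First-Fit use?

Put 31 vCPU in host 1; 17 vCPU remain.
Put 8 vCPU in host 1; 9 vCPU remain.
Put 11 vCPU in host 2; 37 vCPU remain.
Put 26 vCPU in host 2; 11 vCPU remain.
Put 11 vCPU in host 2; 0 vCPU remain.
Put 25 vCPU in host 3; 23 vCPU remain.
Put 14 vCPU in host 3; 9 vCPU remain.
Put 27 vCPU in host 4; 21 vCPU remain.
Put 25 vCPU in host 5; 23 vCPU remain.
Put 27 vCPU in host 6; 21 vCPU remain.
Put 6 vCPU in host 1; 3 vCPU remain.
Put 10 vCPU in host 4; 11 vCPU remain.

6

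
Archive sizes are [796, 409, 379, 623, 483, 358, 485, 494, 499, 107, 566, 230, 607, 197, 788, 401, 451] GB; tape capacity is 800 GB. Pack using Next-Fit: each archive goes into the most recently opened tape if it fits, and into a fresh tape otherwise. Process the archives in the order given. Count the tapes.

14

tape 1: place 796 GB, 4 GB left
tape 2: place 409 GB, 391 GB left
tape 2: place 379 GB, 12 GB left
tape 3: place 623 GB, 177 GB left
tape 4: place 483 GB, 317 GB left
tape 5: place 358 GB, 442 GB left
tape 6: place 485 GB, 315 GB left
tape 7: place 494 GB, 306 GB left
tape 8: place 499 GB, 301 GB left
tape 8: place 107 GB, 194 GB left
tape 9: place 566 GB, 234 GB left
tape 9: place 230 GB, 4 GB left
tape 10: place 607 GB, 193 GB left
tape 11: place 197 GB, 603 GB left
tape 12: place 788 GB, 12 GB left
tape 13: place 401 GB, 399 GB left
tape 14: place 451 GB, 349 GB left
Final tapes: [796] [409,379] [623] [483] [358] [485] [494] [499,107] [566,230] [607] [197] [788] [401] [451].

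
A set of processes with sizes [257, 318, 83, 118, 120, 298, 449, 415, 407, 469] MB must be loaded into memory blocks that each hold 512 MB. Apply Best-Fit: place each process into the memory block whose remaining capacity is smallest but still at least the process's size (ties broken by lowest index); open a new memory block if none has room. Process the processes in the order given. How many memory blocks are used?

7 memory blocks

memory block 1: place 257 MB, 255 MB left
memory block 2: place 318 MB, 194 MB left
memory block 2: place 83 MB, 111 MB left
memory block 1: place 118 MB, 137 MB left
memory block 1: place 120 MB, 17 MB left
memory block 3: place 298 MB, 214 MB left
memory block 4: place 449 MB, 63 MB left
memory block 5: place 415 MB, 97 MB left
memory block 6: place 407 MB, 105 MB left
memory block 7: place 469 MB, 43 MB left
Final memory blocks: [257,118,120] [318,83] [298] [449] [415] [407] [469].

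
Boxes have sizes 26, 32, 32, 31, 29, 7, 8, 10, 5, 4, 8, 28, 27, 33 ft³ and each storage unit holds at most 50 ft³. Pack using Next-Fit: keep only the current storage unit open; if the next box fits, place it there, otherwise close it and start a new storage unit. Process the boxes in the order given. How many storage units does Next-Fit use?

26 ft³ → storage unit 1 (remaining 24 ft³)
32 ft³ → storage unit 2 (remaining 18 ft³)
32 ft³ → storage unit 3 (remaining 18 ft³)
31 ft³ → storage unit 4 (remaining 19 ft³)
29 ft³ → storage unit 5 (remaining 21 ft³)
7 ft³ → storage unit 5 (remaining 14 ft³)
8 ft³ → storage unit 5 (remaining 6 ft³)
10 ft³ → storage unit 6 (remaining 40 ft³)
5 ft³ → storage unit 6 (remaining 35 ft³)
4 ft³ → storage unit 6 (remaining 31 ft³)
8 ft³ → storage unit 6 (remaining 23 ft³)
28 ft³ → storage unit 7 (remaining 22 ft³)
27 ft³ → storage unit 8 (remaining 23 ft³)
33 ft³ → storage unit 9 (remaining 17 ft³)

9 storage units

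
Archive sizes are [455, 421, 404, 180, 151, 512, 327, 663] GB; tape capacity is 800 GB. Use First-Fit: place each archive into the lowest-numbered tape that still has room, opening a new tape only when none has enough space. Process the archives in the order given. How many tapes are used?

5

tape 1: place 455 GB, 345 GB left
tape 2: place 421 GB, 379 GB left
tape 3: place 404 GB, 396 GB left
tape 1: place 180 GB, 165 GB left
tape 1: place 151 GB, 14 GB left
tape 4: place 512 GB, 288 GB left
tape 2: place 327 GB, 52 GB left
tape 5: place 663 GB, 137 GB left
Final tapes: [455,180,151] [421,327] [404] [512] [663].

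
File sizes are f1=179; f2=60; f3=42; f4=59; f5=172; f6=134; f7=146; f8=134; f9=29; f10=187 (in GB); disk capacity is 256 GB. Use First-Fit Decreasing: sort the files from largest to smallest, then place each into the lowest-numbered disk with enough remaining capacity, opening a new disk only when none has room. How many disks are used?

6

Sorted descending: 187, 179, 172, 146, 134, 134, 60, 59, 42, 29.
187 GB → disk 1 (remaining 69 GB)
179 GB → disk 2 (remaining 77 GB)
172 GB → disk 3 (remaining 84 GB)
146 GB → disk 4 (remaining 110 GB)
134 GB → disk 5 (remaining 122 GB)
134 GB → disk 6 (remaining 122 GB)
60 GB → disk 1 (remaining 9 GB)
59 GB → disk 2 (remaining 18 GB)
42 GB → disk 3 (remaining 42 GB)
29 GB → disk 3 (remaining 13 GB)
Final disks: [187,60] [179,59] [172,42,29] [146] [134] [134].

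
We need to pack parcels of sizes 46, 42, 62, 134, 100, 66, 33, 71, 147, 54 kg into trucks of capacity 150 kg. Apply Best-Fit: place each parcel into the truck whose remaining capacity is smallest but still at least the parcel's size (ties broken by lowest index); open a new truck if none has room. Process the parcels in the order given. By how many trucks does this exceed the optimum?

0

Best-Fit: [46,42,62] [134] [100,33] [66,71] [147] [54] → 6 trucks.
Total size 755 kg; any packing needs at least ⌈755/150⌉ = 6 trucks.
So 6 is already optimal.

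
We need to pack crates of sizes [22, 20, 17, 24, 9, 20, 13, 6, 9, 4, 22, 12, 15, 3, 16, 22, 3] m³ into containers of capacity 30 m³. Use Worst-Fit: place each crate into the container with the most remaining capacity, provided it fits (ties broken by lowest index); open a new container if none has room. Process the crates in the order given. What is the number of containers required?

10

22 m³ → container 1 (remaining 8 m³)
20 m³ → container 2 (remaining 10 m³)
17 m³ → container 3 (remaining 13 m³)
24 m³ → container 4 (remaining 6 m³)
9 m³ → container 3 (remaining 4 m³)
20 m³ → container 5 (remaining 10 m³)
13 m³ → container 6 (remaining 17 m³)
6 m³ → container 6 (remaining 11 m³)
9 m³ → container 6 (remaining 2 m³)
4 m³ → container 2 (remaining 6 m³)
22 m³ → container 7 (remaining 8 m³)
12 m³ → container 8 (remaining 18 m³)
15 m³ → container 8 (remaining 3 m³)
3 m³ → container 5 (remaining 7 m³)
16 m³ → container 9 (remaining 14 m³)
22 m³ → container 10 (remaining 8 m³)
3 m³ → container 9 (remaining 11 m³)
Final containers: [22] [20,4] [17,9] [24] [20,3] [13,6,9] [22] [12,15] [16,3] [22].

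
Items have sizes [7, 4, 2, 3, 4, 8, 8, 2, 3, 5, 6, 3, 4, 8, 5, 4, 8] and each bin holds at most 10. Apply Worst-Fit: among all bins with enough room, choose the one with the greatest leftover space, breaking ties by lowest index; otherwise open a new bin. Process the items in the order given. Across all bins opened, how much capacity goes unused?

bin 1: place 7, 3 left
bin 2: place 4, 6 left
bin 2: place 2, 4 left
bin 2: place 3, 1 left
bin 3: place 4, 6 left
bin 4: place 8, 2 left
bin 5: place 8, 2 left
bin 3: place 2, 4 left
bin 3: place 3, 1 left
bin 6: place 5, 5 left
bin 7: place 6, 4 left
bin 6: place 3, 2 left
bin 7: place 4, 0 left
bin 8: place 8, 2 left
bin 9: place 5, 5 left
bin 9: place 4, 1 left
bin 10: place 8, 2 left
10 bins × 10 = 100; used 84; unused 16.

16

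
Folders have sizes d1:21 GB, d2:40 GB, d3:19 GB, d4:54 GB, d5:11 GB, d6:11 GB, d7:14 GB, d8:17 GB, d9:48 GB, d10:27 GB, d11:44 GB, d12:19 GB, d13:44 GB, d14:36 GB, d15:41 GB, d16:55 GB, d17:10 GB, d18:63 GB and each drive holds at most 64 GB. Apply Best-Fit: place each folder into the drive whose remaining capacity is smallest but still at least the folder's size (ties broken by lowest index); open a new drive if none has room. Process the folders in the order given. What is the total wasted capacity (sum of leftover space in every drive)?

130

d1 (21 GB) → drive 1 (remaining 43 GB)
d2 (40 GB) → drive 1 (remaining 3 GB)
d3 (19 GB) → drive 2 (remaining 45 GB)
d4 (54 GB) → drive 3 (remaining 10 GB)
d5 (11 GB) → drive 2 (remaining 34 GB)
d6 (11 GB) → drive 2 (remaining 23 GB)
d7 (14 GB) → drive 2 (remaining 9 GB)
d8 (17 GB) → drive 4 (remaining 47 GB)
d9 (48 GB) → drive 5 (remaining 16 GB)
d10 (27 GB) → drive 4 (remaining 20 GB)
d11 (44 GB) → drive 6 (remaining 20 GB)
d12 (19 GB) → drive 4 (remaining 1 GB)
d13 (44 GB) → drive 7 (remaining 20 GB)
d14 (36 GB) → drive 8 (remaining 28 GB)
d15 (41 GB) → drive 9 (remaining 23 GB)
d16 (55 GB) → drive 10 (remaining 9 GB)
d17 (10 GB) → drive 3 (remaining 0 GB)
d18 (63 GB) → drive 11 (remaining 1 GB)
11 drives × 64 GB = 704 GB; used 574 GB; unused 130 GB.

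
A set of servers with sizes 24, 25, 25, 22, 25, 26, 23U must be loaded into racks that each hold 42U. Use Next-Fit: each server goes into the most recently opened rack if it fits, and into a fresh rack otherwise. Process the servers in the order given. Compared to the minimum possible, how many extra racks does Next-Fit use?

0

Next-Fit: [24] [25] [25] [22] [25] [26] [23] → 7 racks.
7 servers exceed 21U (half the capacity), and no two of those can share a rack, so at least 7 racks are needed.
So 7 is already optimal.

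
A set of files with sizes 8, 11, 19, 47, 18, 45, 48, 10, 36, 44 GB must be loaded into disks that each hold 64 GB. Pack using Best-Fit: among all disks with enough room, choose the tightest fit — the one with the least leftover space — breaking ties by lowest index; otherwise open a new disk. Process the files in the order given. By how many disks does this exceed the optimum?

Best-Fit: [8,11,19,18] [47] [45] [48,10] [36] [44] → 6 disks.
Total size 286 GB; any packing needs at least ⌈286/64⌉ = 5 disks.
An optimal packing achieves that bound: [48,11] [47,10] [45,19] [44,18] [36,8] → 5 disks.
Excess: 6 − 5 = 1.

1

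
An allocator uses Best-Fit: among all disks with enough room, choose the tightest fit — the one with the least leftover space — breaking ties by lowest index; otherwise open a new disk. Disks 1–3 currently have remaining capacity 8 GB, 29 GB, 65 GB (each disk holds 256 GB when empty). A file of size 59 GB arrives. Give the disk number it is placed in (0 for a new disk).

3

Disks with room: disk 3 (65 GB).
Tightest fit is disk 3 with 65 GB free.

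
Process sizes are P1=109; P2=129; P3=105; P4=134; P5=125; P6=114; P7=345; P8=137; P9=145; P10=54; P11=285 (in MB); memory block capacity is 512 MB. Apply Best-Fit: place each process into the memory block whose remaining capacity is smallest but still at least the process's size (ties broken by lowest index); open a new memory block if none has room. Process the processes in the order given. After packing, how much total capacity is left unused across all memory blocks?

366

memory block 1: place P1 (109 MB), 403 MB left
memory block 1: place P2 (129 MB), 274 MB left
memory block 1: place P3 (105 MB), 169 MB left
memory block 1: place P4 (134 MB), 35 MB left
memory block 2: place P5 (125 MB), 387 MB left
memory block 2: place P6 (114 MB), 273 MB left
memory block 3: place P7 (345 MB), 167 MB left
memory block 3: place P8 (137 MB), 30 MB left
memory block 2: place P9 (145 MB), 128 MB left
memory block 2: place P10 (54 MB), 74 MB left
memory block 4: place P11 (285 MB), 227 MB left
4 memory blocks × 512 MB = 2048 MB; used 1682 MB; unused 366 MB.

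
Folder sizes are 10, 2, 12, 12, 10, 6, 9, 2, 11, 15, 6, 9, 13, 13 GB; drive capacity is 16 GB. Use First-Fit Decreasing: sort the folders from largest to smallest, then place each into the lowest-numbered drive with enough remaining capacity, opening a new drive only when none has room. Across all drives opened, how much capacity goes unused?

30

Sorted descending: 15, 13, 13, 12, 12, 11, 10, 10, 9, 9, 6, 6, 2, 2.
drive 1: place 15 GB, 1 GB left
drive 2: place 13 GB, 3 GB left
drive 3: place 13 GB, 3 GB left
drive 4: place 12 GB, 4 GB left
drive 5: place 12 GB, 4 GB left
drive 6: place 11 GB, 5 GB left
drive 7: place 10 GB, 6 GB left
drive 8: place 10 GB, 6 GB left
drive 9: place 9 GB, 7 GB left
drive 10: place 9 GB, 7 GB left
drive 7: place 6 GB, 0 GB left
drive 8: place 6 GB, 0 GB left
drive 2: place 2 GB, 1 GB left
drive 3: place 2 GB, 1 GB left
10 drives × 16 GB = 160 GB; used 130 GB; unused 30 GB.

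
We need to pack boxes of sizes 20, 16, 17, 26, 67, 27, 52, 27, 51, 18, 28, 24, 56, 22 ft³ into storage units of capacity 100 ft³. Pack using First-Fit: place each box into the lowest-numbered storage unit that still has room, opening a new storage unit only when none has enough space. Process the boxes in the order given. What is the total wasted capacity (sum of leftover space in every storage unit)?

149

20 ft³ → storage unit 1 (remaining 80 ft³)
16 ft³ → storage unit 1 (remaining 64 ft³)
17 ft³ → storage unit 1 (remaining 47 ft³)
26 ft³ → storage unit 1 (remaining 21 ft³)
67 ft³ → storage unit 2 (remaining 33 ft³)
27 ft³ → storage unit 2 (remaining 6 ft³)
52 ft³ → storage unit 3 (remaining 48 ft³)
27 ft³ → storage unit 3 (remaining 21 ft³)
51 ft³ → storage unit 4 (remaining 49 ft³)
18 ft³ → storage unit 1 (remaining 3 ft³)
28 ft³ → storage unit 4 (remaining 21 ft³)
24 ft³ → storage unit 5 (remaining 76 ft³)
56 ft³ → storage unit 5 (remaining 20 ft³)
22 ft³ → storage unit 6 (remaining 78 ft³)
6 storage units × 100 ft³ = 600 ft³; used 451 ft³; unused 149 ft³.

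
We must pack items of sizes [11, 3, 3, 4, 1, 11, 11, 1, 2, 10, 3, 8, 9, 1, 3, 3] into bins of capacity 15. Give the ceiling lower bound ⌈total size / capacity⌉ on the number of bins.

Total size = 11 + 3 + 3 + 4 + 1 + 11 + 11 + 1 + 2 + 10 + 3 + 8 + 9 + 1 + 3 + 3 = 84.
⌈84 / 15⌉ = 6.

6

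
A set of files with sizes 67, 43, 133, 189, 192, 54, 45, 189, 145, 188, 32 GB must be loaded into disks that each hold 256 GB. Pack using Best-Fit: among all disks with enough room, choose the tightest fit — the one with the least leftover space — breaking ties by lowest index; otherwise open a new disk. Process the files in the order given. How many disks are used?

6

disk 1: place 67 GB, 189 GB left
disk 1: place 43 GB, 146 GB left
disk 1: place 133 GB, 13 GB left
disk 2: place 189 GB, 67 GB left
disk 3: place 192 GB, 64 GB left
disk 3: place 54 GB, 10 GB left
disk 2: place 45 GB, 22 GB left
disk 4: place 189 GB, 67 GB left
disk 5: place 145 GB, 111 GB left
disk 6: place 188 GB, 68 GB left
disk 4: place 32 GB, 35 GB left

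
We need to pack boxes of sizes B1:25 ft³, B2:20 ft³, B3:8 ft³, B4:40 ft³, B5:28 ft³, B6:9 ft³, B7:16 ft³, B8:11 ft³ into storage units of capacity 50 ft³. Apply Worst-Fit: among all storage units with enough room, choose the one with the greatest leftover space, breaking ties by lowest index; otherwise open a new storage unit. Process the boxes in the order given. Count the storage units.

Put B1 (25 ft³) in storage unit 1; 25 ft³ remain.
Put B2 (20 ft³) in storage unit 1; 5 ft³ remain.
Put B3 (8 ft³) in storage unit 2; 42 ft³ remain.
Put B4 (40 ft³) in storage unit 2; 2 ft³ remain.
Put B5 (28 ft³) in storage unit 3; 22 ft³ remain.
Put B6 (9 ft³) in storage unit 3; 13 ft³ remain.
Put B7 (16 ft³) in storage unit 4; 34 ft³ remain.
Put B8 (11 ft³) in storage unit 4; 23 ft³ remain.
Final storage units: [25,20] [8,40] [28,9] [16,11].

4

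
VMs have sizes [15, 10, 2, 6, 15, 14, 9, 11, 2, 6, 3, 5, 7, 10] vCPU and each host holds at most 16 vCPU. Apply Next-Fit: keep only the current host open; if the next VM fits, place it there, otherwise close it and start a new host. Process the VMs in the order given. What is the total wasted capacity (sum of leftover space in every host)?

45

Put 15 vCPU in host 1; 1 vCPU remain.
Put 10 vCPU in host 2; 6 vCPU remain.
Put 2 vCPU in host 2; 4 vCPU remain.
Put 6 vCPU in host 3; 10 vCPU remain.
Put 15 vCPU in host 4; 1 vCPU remain.
Put 14 vCPU in host 5; 2 vCPU remain.
Put 9 vCPU in host 6; 7 vCPU remain.
Put 11 vCPU in host 7; 5 vCPU remain.
Put 2 vCPU in host 7; 3 vCPU remain.
Put 6 vCPU in host 8; 10 vCPU remain.
Put 3 vCPU in host 8; 7 vCPU remain.
Put 5 vCPU in host 8; 2 vCPU remain.
Put 7 vCPU in host 9; 9 vCPU remain.
Put 10 vCPU in host 10; 6 vCPU remain.
10 hosts × 16 vCPU = 160 vCPU; used 115 vCPU; unused 45 vCPU.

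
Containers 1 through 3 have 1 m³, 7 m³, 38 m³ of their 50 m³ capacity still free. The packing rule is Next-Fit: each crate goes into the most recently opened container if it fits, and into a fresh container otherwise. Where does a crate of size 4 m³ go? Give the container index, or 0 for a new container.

3

Next-Fit only looks at container 3, which has 38 m³ free.
4 m³ fits there.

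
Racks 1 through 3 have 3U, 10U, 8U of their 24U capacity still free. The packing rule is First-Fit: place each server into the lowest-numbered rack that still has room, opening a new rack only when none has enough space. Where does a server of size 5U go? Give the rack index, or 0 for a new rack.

2

Racks with room: rack 2 (10U), rack 3 (8U).
The first with room is rack 2.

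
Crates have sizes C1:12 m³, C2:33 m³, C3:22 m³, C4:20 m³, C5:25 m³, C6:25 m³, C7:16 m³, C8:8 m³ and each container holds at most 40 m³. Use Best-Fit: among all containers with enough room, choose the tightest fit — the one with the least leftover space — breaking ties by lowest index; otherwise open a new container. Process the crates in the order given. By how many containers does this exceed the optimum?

0

Best-Fit: [12,22] [33] [20,16] [25,8] [25] → 5 containers.
Total size 161 m³; any packing needs at least ⌈161/40⌉ = 5 containers.
So 5 is already optimal.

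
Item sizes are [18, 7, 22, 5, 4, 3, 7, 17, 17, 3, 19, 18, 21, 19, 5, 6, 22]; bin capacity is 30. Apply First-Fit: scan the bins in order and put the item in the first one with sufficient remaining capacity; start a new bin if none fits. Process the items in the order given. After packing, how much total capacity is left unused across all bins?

Put 18 in bin 1; 12 remain.
Put 7 in bin 1; 5 remain.
Put 22 in bin 2; 8 remain.
Put 5 in bin 1; 0 remain.
Put 4 in bin 2; 4 remain.
Put 3 in bin 2; 1 remain.
Put 7 in bin 3; 23 remain.
Put 17 in bin 3; 6 remain.
Put 17 in bin 4; 13 remain.
Put 3 in bin 3; 3 remain.
Put 19 in bin 5; 11 remain.
Put 18 in bin 6; 12 remain.
Put 21 in bin 7; 9 remain.
Put 19 in bin 8; 11 remain.
Put 5 in bin 4; 8 remain.
Put 6 in bin 4; 2 remain.
Put 22 in bin 9; 8 remain.
9 bins × 30 = 270; used 213; unused 57.

57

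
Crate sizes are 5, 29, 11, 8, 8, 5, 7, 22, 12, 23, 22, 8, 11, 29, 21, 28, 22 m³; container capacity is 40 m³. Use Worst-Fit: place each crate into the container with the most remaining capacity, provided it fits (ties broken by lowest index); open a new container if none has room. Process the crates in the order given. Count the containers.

9 containers

Put 5 m³ in container 1; 35 m³ remain.
Put 29 m³ in container 1; 6 m³ remain.
Put 11 m³ in container 2; 29 m³ remain.
Put 8 m³ in container 2; 21 m³ remain.
Put 8 m³ in container 2; 13 m³ remain.
Put 5 m³ in container 2; 8 m³ remain.
Put 7 m³ in container 2; 1 m³ remain.
Put 22 m³ in container 3; 18 m³ remain.
Put 12 m³ in container 3; 6 m³ remain.
Put 23 m³ in container 4; 17 m³ remain.
Put 22 m³ in container 5; 18 m³ remain.
Put 8 m³ in container 5; 10 m³ remain.
Put 11 m³ in container 4; 6 m³ remain.
Put 29 m³ in container 6; 11 m³ remain.
Put 21 m³ in container 7; 19 m³ remain.
Put 28 m³ in container 8; 12 m³ remain.
Put 22 m³ in container 9; 18 m³ remain.
Final containers: [5,29] [11,8,8,5,7] [22,12] [23,11] [22,8] [29] [21] [28] [22].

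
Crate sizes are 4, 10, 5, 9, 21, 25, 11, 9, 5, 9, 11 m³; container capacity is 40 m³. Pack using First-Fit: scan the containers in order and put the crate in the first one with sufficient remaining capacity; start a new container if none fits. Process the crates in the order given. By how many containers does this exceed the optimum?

First-Fit: [4,10,5,9,11] [21,9,5] [25,9] [11] → 4 containers.
Total size 119 m³; any packing needs at least ⌈119/40⌉ = 3 containers.
An optimal packing achieves that bound: [25,11,4] [21,10,9] [11,9,9,5,5] → 3 containers.
Excess: 4 − 3 = 1.

1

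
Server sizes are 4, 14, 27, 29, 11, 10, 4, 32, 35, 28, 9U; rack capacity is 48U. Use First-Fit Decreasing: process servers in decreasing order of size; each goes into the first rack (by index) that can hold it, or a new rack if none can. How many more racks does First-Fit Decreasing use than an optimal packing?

First-Fit Decreasing: [35,11] [32,14] [29,10,9] [28,4,4] [27] → 5 racks.
Total size 203U; any packing needs at least ⌈203/48⌉ = 5 racks.
So 5 is already optimal.

0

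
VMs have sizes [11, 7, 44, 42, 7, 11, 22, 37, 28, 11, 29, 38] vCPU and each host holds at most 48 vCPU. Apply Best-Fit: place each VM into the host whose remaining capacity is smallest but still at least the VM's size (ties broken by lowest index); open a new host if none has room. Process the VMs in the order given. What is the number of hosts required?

host 1: place 11 vCPU, 37 vCPU left
host 1: place 7 vCPU, 30 vCPU left
host 2: place 44 vCPU, 4 vCPU left
host 3: place 42 vCPU, 6 vCPU left
host 1: place 7 vCPU, 23 vCPU left
host 1: place 11 vCPU, 12 vCPU left
host 4: place 22 vCPU, 26 vCPU left
host 5: place 37 vCPU, 11 vCPU left
host 6: place 28 vCPU, 20 vCPU left
host 5: place 11 vCPU, 0 vCPU left
host 7: place 29 vCPU, 19 vCPU left
host 8: place 38 vCPU, 10 vCPU left
Final hosts: [11,7,7,11] [44] [42] [22] [37,11] [28] [29] [38].

8 hosts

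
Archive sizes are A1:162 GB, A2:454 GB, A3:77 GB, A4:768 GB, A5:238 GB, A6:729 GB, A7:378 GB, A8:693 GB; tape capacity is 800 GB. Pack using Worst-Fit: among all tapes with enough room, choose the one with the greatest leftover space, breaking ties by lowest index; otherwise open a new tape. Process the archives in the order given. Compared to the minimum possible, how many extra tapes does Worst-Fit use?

Worst-Fit: [162,454,77] [768] [238,378] [729] [693] → 5 tapes.
Total size 3499 GB; any packing needs at least ⌈3499/800⌉ = 5 tapes.
So 5 is already optimal.

0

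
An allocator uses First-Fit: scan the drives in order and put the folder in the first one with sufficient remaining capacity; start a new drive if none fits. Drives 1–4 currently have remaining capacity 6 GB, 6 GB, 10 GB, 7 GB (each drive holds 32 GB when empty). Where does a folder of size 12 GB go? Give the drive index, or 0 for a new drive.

0

No drive has ≥ 12 GB free, so a new drive is opened.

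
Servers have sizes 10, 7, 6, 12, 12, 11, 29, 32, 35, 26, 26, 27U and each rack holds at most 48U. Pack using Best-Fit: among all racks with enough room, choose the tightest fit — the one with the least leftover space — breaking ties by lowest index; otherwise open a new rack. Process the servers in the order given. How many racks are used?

10U → rack 1 (remaining 38U)
7U → rack 1 (remaining 31U)
6U → rack 1 (remaining 25U)
12U → rack 1 (remaining 13U)
12U → rack 1 (remaining 1U)
11U → rack 2 (remaining 37U)
29U → rack 2 (remaining 8U)
32U → rack 3 (remaining 16U)
35U → rack 4 (remaining 13U)
26U → rack 5 (remaining 22U)
26U → rack 6 (remaining 22U)
27U → rack 7 (remaining 21U)
Final racks: [10,7,6,12,12] [11,29] [32] [35] [26] [26] [27].

7 racks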